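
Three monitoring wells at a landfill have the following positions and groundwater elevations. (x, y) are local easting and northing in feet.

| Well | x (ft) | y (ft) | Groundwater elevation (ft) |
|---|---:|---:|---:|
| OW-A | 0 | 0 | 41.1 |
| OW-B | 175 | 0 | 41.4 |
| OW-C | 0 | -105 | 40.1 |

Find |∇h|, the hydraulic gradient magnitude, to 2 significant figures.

∂h/∂x = (41.4 − 41.1) / (175 − 0) = +0.001714
∂h/∂y = (40.1 − 41.1) / (-105 − 0) = +0.009524
|∇h| = √(0.001714² + 0.009524²) = 0.009677

0.0097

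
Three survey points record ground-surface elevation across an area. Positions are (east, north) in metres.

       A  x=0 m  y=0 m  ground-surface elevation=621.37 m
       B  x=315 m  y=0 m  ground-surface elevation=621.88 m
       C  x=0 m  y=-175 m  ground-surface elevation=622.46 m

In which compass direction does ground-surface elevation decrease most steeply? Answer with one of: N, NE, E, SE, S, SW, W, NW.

∂z/∂x = (621.88 − 621.37) / (315 − 0) = +0.001619
∂z/∂y = (622.46 − 621.37) / (-175 − 0) = -0.006229
Steepest decrease is along −∇f = (-0.001619 E, +0.006229 N) → north.

N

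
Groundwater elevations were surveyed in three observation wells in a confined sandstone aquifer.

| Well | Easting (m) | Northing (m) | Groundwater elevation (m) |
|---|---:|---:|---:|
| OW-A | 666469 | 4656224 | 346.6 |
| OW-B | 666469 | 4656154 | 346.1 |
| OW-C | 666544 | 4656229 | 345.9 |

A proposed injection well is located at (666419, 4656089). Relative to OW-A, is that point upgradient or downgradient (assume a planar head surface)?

downgradient

With h = a·x + b·y + c and OW-A as origin, the differences give:
  0·a + (-70)·b = -0.5
  75·a + 5·b = -0.7
Eliminate b (×5 and ×(-70), subtract): 5250·a = -51.50 → a = ∂h/∂x = -0.009810
Back-substitute: b = ∂h/∂y = +0.007143.
Head at (666419, 4656089) = 346.6 + (-0.009810)·(-50) + (+0.007143)·(-135) = 346.13 m.
That is lower than the 346.6 m at OW-A, so the point is downgradient.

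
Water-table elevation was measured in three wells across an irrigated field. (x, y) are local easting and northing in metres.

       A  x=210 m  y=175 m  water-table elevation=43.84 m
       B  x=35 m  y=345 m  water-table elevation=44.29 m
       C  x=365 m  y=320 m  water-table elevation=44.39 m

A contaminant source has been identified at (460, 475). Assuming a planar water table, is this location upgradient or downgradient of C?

Differences from A: to B (Δx, Δy, Δh) = (-175, 170, +0.45); to C = (155, 145, +0.55).
Determinant of the coordinate differences = (-175)·145 − 155·170 = -51725.
∂h/∂x = [(+0.45)·145 − (+0.55)·170] / -51725 = +0.0005462
∂h/∂y = [(-175)·(+0.55) − 155·(+0.45)] / -51725 = +0.003209
Head at (460, 475) = 43.84 + (+0.0005462)·(250) + (+0.003209)·(300) = 44.94 m.
That is higher than the 44.39 m at C, so the point is upgradient.

upgradient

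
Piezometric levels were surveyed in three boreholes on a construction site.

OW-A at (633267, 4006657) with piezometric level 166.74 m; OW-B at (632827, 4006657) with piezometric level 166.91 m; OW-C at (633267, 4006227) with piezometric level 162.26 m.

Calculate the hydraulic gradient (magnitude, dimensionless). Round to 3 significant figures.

∂h/∂x = (166.91 − 166.74) / (632827 − 633267) = -0.0003864
∂h/∂y = (162.26 − 166.74) / (4006227 − 4006657) = +0.01042
|∇h| = √(-0.0003864² + 0.01042²) = 0.01043

0.0104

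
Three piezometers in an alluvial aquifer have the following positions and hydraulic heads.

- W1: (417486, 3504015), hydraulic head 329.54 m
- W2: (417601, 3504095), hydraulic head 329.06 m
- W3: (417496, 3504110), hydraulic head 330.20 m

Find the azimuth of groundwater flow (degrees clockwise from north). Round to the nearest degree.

129°

With h = a·x + b·y + c and W1 as origin, the differences give:
  115·a + 80·b = -0.48
  10·a + 95·b = +0.66
Eliminate b (×95 and ×80, subtract): 10125·a = -98.400 → a = ∂h/∂x = -0.009719
Back-substitute: b = ∂h/∂y = +0.007970.
Flow direction (−∇h) has components (+0.009719 E, -0.007970 N).
Azimuth = atan2(E, N) = atan2(+0.009719, -0.007970) = 129.4° ≈ 129°.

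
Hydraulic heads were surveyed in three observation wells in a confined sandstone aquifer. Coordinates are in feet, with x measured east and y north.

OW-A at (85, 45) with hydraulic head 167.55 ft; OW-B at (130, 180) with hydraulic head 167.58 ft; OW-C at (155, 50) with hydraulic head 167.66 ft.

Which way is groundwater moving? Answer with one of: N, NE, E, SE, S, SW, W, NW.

W

With h = a·x + b·y + c and OW-A as origin, the differences give:
  45·a + 135·b = +0.03
  70·a + 5·b = +0.11
Eliminate b (×5 and ×135, subtract): -9225·a = -14.700 → a = ∂h/∂x = +0.001593
Back-substitute: b = ∂h/∂y = -0.0003089.
Flow = −∇h = (-0.001593 east, +0.0003089 north), which points west.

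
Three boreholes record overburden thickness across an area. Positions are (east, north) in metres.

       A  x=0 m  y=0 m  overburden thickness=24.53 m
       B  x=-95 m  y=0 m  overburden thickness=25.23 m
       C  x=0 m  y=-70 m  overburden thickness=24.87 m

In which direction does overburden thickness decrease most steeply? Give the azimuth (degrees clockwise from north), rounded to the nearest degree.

∂d/∂x = (25.23 − 24.53) / (-95 − 0) = -0.007368
∂d/∂y = (24.87 − 24.53) / (-70 − 0) = -0.004857
Steepest decrease is along −∇f: components (+0.007368 E, +0.004857 N).
Azimuth = atan2(+0.007368, +0.004857) = 56.6° ≈ 057°.

057°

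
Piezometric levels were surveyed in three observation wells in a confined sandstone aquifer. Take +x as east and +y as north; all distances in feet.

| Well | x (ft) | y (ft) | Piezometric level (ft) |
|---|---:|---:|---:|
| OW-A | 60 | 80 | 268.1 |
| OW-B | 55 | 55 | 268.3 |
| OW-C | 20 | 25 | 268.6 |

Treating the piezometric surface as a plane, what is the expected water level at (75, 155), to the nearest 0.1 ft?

Differences from OW-A: to OW-B (Δx, Δy, Δh) = (-5, -25, +0.2); to OW-C = (-40, -55, +0.5).
Solve a·Δx + b·Δy = Δh: det = (-5)·(-55) − (-40)·(-25) = -725.
∂h/∂x = [(+0.2)·(-55) − (+0.5)·(-25)] / -725 = -0.002069
∂h/∂y = [(-5)·(+0.5) − (-40)·(+0.2)] / -725 = -0.007586
h(75, 155) = 268.1 + (-0.002069)·(15) + (-0.007586)·(75) = 268.1 -0.031 -0.569 = 267.500 ft.

267.5 ft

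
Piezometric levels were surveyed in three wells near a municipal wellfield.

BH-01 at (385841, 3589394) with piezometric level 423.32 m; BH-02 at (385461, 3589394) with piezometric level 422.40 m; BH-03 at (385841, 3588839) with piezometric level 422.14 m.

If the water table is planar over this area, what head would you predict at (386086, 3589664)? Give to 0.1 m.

424.5 m

∂h/∂x = (422.40 − 423.32) / (385461 − 385841) = +0.002421
∂h/∂y = (422.14 − 423.32) / (3588839 − 3589394) = +0.002126
h(386086, 3589664) = 423.32 + (+0.002421)·(245) + (+0.002126)·(270) = 423.32 +0.593 +0.574 = 424.487 m.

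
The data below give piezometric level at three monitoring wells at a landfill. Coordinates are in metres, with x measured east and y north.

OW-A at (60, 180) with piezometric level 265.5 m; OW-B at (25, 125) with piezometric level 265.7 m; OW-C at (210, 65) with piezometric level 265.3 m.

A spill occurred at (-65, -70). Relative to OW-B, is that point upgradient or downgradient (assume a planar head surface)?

Taking OW-A as reference: OW-B−OW-A = (-35, -55, +0.2); OW-C−OW-A = (150, -115, -0.2).
Solve a·Δx + b·Δy = Δh: det = (-35)·(-115) − 150·(-55) = 12275.
∂h/∂x = [(+0.2)·(-115) − (-0.2)·(-55)] / 12275 = -0.002770
∂h/∂y = [(-35)·(-0.2) − 150·(+0.2)] / 12275 = -0.001874
Head at (-65, -70) = 265.5 + (-0.002770)·(-125) + (-0.001874)·(-250) = 266.31 m.
That is higher than the 265.7 m at OW-B, so the point is upgradient.

upgradient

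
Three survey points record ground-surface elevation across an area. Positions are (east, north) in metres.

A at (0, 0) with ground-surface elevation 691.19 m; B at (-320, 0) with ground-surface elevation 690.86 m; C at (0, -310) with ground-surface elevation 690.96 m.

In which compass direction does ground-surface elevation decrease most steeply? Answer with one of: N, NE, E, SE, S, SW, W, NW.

SW

∂z/∂x = (690.86 − 691.19) / (-320 − 0) = +0.001031
∂z/∂y = (690.96 − 691.19) / (-310 − 0) = +0.0007419
Steepest decrease is along −∇f = (-0.001031 E, -0.0007419 N) → southwest.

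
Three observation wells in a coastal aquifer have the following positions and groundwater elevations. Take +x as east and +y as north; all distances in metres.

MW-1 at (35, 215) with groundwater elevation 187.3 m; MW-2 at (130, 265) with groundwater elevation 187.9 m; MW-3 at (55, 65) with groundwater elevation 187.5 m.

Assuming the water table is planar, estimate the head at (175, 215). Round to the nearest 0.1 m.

188.2 m

Taking MW-1 as reference: MW-2−MW-1 = (95, 50, +0.6); MW-3−MW-1 = (20, -150, +0.2).
Solve a·Δx + b·Δy = Δh: det = 95·(-150) − 20·50 = -15250.
∂h/∂x = [(+0.6)·(-150) − (+0.2)·50] / -15250 = +0.006557
∂h/∂y = [95·(+0.2) − 20·(+0.6)] / -15250 = -0.0004590
h(175, 215) = 187.3 + (+0.006557)·(140) + (-0.0004590)·(0) = 187.3 +0.918 -0.000 = 188.218 m.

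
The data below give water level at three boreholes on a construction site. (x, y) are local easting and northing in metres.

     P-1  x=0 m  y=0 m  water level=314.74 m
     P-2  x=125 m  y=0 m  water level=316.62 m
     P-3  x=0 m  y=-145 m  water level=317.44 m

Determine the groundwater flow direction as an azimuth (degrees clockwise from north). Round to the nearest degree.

321°

∂h/∂x = (316.62 − 314.74) / (125 − 0) = +0.01504
∂h/∂y = (317.44 − 314.74) / (-145 − 0) = -0.01862
Flow direction (−∇h) has components (-0.01504 E, +0.01862 N).
Azimuth = atan2(E, N) = atan2(-0.01504, +0.01862) = 321.1° ≈ 321°.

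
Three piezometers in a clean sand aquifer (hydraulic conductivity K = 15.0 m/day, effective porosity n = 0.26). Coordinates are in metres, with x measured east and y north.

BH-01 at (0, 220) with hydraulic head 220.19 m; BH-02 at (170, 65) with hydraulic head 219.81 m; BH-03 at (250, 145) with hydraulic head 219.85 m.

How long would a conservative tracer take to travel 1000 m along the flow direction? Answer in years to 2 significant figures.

28 years

Differences from BH-01: to BH-02 (Δx, Δy, Δh) = (170, -155, -0.38); to BH-03 = (250, -75, -0.34).
Solve a·Δx + b·Δy = Δh: det = 170·(-75) − 250·(-155) = 26000.
∂h/∂x = [(-0.38)·(-75) − (-0.34)·(-155)] / 26000 = -0.0009308
∂h/∂y = [170·(-0.34) − 250·(-0.38)] / 26000 = +0.001431
|∇h| = √(-0.0009308² + 0.001431²) = 0.001707
Seepage velocity v = K·i/n = 15.0 × 0.001707 / 0.26 = 0.09848 m/day.
t = 1000 / 0.09848 = 1.015e+04 days = 27.8 years.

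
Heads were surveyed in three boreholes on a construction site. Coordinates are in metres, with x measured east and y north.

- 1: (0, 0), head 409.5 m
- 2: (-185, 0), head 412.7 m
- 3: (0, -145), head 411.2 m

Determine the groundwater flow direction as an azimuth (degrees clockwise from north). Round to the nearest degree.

∂h/∂x = (412.7 − 409.5) / (-185 − 0) = -0.01730
∂h/∂y = (411.2 − 409.5) / (-145 − 0) = -0.01172
Flow direction (−∇h) has components (+0.01730 E, +0.01172 N).
Azimuth = atan2(E, N) = atan2(+0.01730, +0.01172) = 55.9° ≈ 056°.

056°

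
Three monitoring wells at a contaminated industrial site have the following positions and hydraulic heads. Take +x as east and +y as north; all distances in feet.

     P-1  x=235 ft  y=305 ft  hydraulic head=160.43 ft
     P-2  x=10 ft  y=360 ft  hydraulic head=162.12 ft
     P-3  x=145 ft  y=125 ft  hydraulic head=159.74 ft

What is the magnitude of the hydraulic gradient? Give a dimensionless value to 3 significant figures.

Taking P-1 as reference: P-2−P-1 = (-225, 55, +1.69); P-3−P-1 = (-90, -180, -0.69).
Solve a·Δx + b·Δy = Δh: det = (-225)·(-180) − (-90)·55 = 45450.
∂h/∂x = [(+1.69)·(-180) − (-0.69)·55] / 45450 = -0.005858
∂h/∂y = [(-225)·(-0.69) − (-90)·(+1.69)] / 45450 = +0.006762
|∇h| = √(-0.005858² + 0.006762²) = 0.008947

0.00895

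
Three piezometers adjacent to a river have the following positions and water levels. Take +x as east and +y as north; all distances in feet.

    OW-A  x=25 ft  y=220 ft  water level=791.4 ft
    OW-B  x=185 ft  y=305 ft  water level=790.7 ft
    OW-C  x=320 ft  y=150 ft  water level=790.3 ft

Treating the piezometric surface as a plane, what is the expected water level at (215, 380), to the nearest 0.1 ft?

790.5 ft

Taking OW-A as reference: OW-B−OW-A = (160, 85, -0.7); OW-C−OW-A = (295, -70, -1.1).
Determinant of the coordinate differences = 160·(-70) − 295·85 = -36275.
∂h/∂x = [(-0.7)·(-70) − (-1.1)·85] / -36275 = -0.003928
∂h/∂y = [160·(-1.1) − 295·(-0.7)] / -36275 = -0.0008408
h(215, 380) = 791.4 + (-0.003928)·(190) + (-0.0008408)·(160) = 791.4 -0.746 -0.135 = 790.519 ft.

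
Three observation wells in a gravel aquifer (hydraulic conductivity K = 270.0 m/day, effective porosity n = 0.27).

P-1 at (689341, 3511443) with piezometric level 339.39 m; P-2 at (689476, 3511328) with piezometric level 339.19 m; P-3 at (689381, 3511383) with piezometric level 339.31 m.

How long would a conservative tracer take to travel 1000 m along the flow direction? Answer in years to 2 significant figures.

Differences from P-1: to P-2 (Δx, Δy, Δh) = (135, -115, -0.20); to P-3 = (40, -60, -0.08).
Determinant of the coordinate differences = 135·(-60) − 40·(-115) = -3500.
∂h/∂x = [(-0.20)·(-60) − (-0.08)·(-115)] / -3500 = -0.0008000
∂h/∂y = [135·(-0.08) − 40·(-0.20)] / -3500 = +0.0008000
|∇h| = √(-0.0008000² + 0.0008000²) = 0.001131
Seepage velocity v = K·i/n = 270.0 × 0.001131 / 0.27 = 1.131 m/day.
t = 1000 / 1.131 = 884.2 days = 2.42 years.

2.4 years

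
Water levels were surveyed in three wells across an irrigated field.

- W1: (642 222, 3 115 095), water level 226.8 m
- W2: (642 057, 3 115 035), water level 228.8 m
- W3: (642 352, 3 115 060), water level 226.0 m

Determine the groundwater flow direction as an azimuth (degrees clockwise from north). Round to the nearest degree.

043°

Taking W1 as reference: W2−W1 = (-165, -60, +2.0); W3−W1 = (130, -35, -0.8).
Determinant of the coordinate differences = (-165)·(-35) − 130·(-60) = 13575.
∂h/∂x = [(+2.0)·(-35) − (-0.8)·(-60)] / 13575 = -0.008692
∂h/∂y = [(-165)·(-0.8) − 130·(+2.0)] / 13575 = -0.009429
Flow direction (−∇h) has components (+0.008692 E, +0.009429 N).
Azimuth = atan2(E, N) = atan2(+0.008692, +0.009429) = 42.7° ≈ 043°.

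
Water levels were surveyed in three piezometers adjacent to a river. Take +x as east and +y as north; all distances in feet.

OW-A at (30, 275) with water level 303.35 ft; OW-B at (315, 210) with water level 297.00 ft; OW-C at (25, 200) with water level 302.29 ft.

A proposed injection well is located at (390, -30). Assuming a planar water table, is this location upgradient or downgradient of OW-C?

Taking OW-A as reference: OW-B−OW-A = (285, -65, -6.35); OW-C−OW-A = (-5, -75, -1.06).
Solve a·Δx + b·Δy = Δh: det = 285·(-75) − (-5)·(-65) = -21700.
∂h/∂x = [(-6.35)·(-75) − (-1.06)·(-65)] / -21700 = -0.01877
∂h/∂y = [285·(-1.06) − (-5)·(-6.35)] / -21700 = +0.01538
Head at (390, -30) = 303.35 + (-0.01877)·(360) + (+0.01538)·(-305) = 291.90 ft.
That is lower than the 302.29 ft at OW-C, so the point is downgradient.

downgradient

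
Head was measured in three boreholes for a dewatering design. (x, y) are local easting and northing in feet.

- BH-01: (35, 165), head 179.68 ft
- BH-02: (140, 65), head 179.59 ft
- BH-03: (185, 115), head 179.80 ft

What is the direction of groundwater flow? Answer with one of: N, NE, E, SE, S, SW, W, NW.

SW

Three-point gradient (reference BH-01): Δ to BH-02 = (105, -100, -0.09), Δ to BH-03 = (150, -50, +0.12).
∂h/∂x = +0.001692, ∂h/∂y = +0.002677 (det = 9750).
Flow = −∇h = (-0.001692 east, -0.002677 north), which points southwest.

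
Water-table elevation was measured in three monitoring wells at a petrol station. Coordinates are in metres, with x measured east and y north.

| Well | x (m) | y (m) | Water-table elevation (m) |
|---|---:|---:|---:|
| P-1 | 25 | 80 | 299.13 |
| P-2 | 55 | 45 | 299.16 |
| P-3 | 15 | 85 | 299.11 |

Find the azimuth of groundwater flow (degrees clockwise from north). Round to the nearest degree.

With h = a·x + b·y + c and P-1 as origin, the differences give:
  30·a + (-35)·b = +0.03
  (-10)·a + 5·b = -0.02
Eliminate b (×5 and ×(-35), subtract): -200·a = -0.550 → a = ∂h/∂x = +0.002750
Back-substitute: b = ∂h/∂y = +0.001500.
Flow direction (−∇h) has components (-0.002750 E, -0.001500 N).
Azimuth = atan2(E, N) = atan2(-0.002750, -0.001500) = 241.4° ≈ 241°.

241°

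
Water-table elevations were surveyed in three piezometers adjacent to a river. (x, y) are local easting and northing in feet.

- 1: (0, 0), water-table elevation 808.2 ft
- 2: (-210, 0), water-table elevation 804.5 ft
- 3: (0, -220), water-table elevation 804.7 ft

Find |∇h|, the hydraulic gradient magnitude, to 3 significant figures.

0.0237

∂h/∂x = (804.5 − 808.2) / (-210 − 0) = +0.01762
∂h/∂y = (804.7 − 808.2) / (-220 − 0) = +0.01591
|∇h| = √(0.01762² + 0.01591²) = 0.02374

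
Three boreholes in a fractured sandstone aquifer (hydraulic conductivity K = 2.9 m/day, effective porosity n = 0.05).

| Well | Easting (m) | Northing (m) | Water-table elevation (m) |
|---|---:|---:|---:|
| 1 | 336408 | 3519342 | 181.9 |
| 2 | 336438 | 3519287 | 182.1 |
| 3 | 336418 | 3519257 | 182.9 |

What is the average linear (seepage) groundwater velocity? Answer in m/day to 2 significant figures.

1.4 m/day

Differences from 1: to 2 (Δx, Δy, Δh) = (30, -55, +0.2); to 3 = (10, -85, +1.0).
Solve a·Δx + b·Δy = Δh: det = 30·(-85) − 10·(-55) = -2000.
∂h/∂x = [(+0.2)·(-85) − (+1.0)·(-55)] / -2000 = -0.01900
∂h/∂y = [30·(+1.0) − 10·(+0.2)] / -2000 = -0.01400
|∇h| = √(-0.01900² + -0.01400²) = 0.0236
Seepage velocity v = K·i/n = 2.9 × 0.0236 / 0.05 = 1.369 m/day.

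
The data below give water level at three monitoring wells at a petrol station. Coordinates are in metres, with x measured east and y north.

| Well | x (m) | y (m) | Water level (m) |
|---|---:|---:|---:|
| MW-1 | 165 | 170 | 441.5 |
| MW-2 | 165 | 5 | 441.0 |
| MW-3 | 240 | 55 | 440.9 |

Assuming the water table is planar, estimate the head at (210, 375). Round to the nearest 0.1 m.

Taking MW-1 as reference: MW-2−MW-1 = (0, -165, -0.5); MW-3−MW-1 = (75, -115, -0.6).
Determinant of the coordinate differences = 0·(-115) − 75·(-165) = 12375.
∂h/∂x = [(-0.5)·(-115) − (-0.6)·(-165)] / 12375 = -0.003354
∂h/∂y = [0·(-0.6) − 75·(-0.5)] / 12375 = +0.003030
h(210, 375) = 441.5 + (-0.003354)·(45) + (+0.003030)·(205) = 441.5 -0.151 +0.621 = 441.970 m.

442.0 m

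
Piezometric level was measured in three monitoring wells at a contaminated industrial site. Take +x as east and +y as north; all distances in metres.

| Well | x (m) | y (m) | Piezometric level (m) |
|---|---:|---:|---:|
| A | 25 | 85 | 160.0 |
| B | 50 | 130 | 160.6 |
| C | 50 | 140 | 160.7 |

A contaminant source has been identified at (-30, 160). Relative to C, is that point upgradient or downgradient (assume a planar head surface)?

downgradient

With h = a·x + b·y + c and A as origin, the differences give:
  25·a + 45·b = +0.6
  25·a + 55·b = +0.7
Eliminate b (×55 and ×45, subtract): 250·a = 1.50 → a = ∂h/∂x = +0.006000
Back-substitute: b = ∂h/∂y = +0.010000.
Head at (-30, 160) = 160.0 + (+0.006000)·(-55) + (+0.010000)·(75) = 160.42 m.
That is lower than the 160.7 m at C, so the point is downgradient.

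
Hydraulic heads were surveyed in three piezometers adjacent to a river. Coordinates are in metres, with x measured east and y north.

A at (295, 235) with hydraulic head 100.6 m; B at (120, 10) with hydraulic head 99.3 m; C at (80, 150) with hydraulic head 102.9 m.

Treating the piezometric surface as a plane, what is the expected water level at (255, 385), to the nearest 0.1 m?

104.4 m

With h = a·x + b·y + c and A as origin, the differences give:
  (-175)·a + (-225)·b = -1.3
  (-215)·a + (-85)·b = +2.3
Eliminate b (×(-85) and ×(-225), subtract): -33500·a = 628.00 → a = ∂h/∂x = -0.01875
Back-substitute: b = ∂h/∂y = +0.02036.
h(255, 385) = 100.6 + (-0.01875)·(-40) + (+0.02036)·(150) = 100.6 +0.750 +3.054 = 104.404 m.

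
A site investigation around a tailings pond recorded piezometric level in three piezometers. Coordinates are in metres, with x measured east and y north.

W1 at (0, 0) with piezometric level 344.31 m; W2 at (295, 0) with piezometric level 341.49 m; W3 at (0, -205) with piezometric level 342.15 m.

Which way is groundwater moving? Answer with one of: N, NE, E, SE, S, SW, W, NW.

SE

∂h/∂x = (341.49 − 344.31) / (295 − 0) = -0.009559
∂h/∂y = (342.15 − 344.31) / (-205 − 0) = +0.01054
Flow = −∇h = (+0.009559 east, -0.01054 north), which points southeast.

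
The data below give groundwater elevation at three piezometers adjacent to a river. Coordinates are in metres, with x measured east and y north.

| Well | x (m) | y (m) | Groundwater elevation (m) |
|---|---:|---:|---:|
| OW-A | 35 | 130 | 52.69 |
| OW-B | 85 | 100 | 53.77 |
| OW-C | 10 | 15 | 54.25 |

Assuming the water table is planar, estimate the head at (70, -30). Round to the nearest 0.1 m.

55.7 m

Taking OW-A as reference: OW-B−OW-A = (50, -30, +1.08); OW-C−OW-A = (-25, -115, +1.56).
Solve a·Δx + b·Δy = Δh: det = 50·(-115) − (-25)·(-30) = -6500.
∂h/∂x = [(+1.08)·(-115) − (+1.56)·(-30)] / -6500 = +0.01191
∂h/∂y = [50·(+1.56) − (-25)·(+1.08)] / -6500 = -0.01615
h(70, -30) = 52.69 + (+0.01191)·(35) + (-0.01615)·(-160) = 52.69 +0.417 +2.585 = 55.691 m.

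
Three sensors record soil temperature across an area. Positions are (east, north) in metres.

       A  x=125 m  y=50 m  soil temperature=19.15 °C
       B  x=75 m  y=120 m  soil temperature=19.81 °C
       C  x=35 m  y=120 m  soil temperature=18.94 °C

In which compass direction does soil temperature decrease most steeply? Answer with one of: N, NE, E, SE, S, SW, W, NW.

SW

Taking A as reference: B−A = (-50, 70, +0.66); C−A = (-90, 70, -0.21).
Solve a·Δx + b·Δy = ΔT: det = (-50)·70 − (-90)·70 = 2800.
∂T/∂x = [(+0.66)·70 − (-0.21)·70] / 2800 = +0.02175
∂T/∂y = [(-50)·(-0.21) − (-90)·(+0.66)] / 2800 = +0.02496
Steepest decrease is along −∇f = (-0.02175 E, -0.02496 N) → southwest.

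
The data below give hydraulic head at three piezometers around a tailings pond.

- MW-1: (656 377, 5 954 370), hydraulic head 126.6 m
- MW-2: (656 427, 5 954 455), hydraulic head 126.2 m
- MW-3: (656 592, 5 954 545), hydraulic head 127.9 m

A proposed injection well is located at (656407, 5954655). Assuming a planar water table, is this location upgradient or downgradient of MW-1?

Differences from MW-1: to MW-2 (Δx, Δy, Δh) = (50, 85, -0.4); to MW-3 = (215, 175, +1.3).
Determinant of the coordinate differences = 50·175 − 215·85 = -9525.
∂h/∂x = [(-0.4)·175 − (+1.3)·85] / -9525 = +0.01895
∂h/∂y = [50·(+1.3) − 215·(-0.4)] / -9525 = -0.01585
Head at (656407, 5954655) = 126.6 + (+0.01895)·(30) + (-0.01585)·(285) = 122.65 m.
That is lower than the 126.6 m at MW-1, so the point is downgradient.

downgradient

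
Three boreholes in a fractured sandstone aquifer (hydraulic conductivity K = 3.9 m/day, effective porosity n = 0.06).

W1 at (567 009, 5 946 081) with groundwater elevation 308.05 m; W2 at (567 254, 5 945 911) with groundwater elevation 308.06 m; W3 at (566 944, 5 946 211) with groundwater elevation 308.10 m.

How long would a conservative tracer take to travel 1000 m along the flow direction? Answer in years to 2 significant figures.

54 years

Taking W1 as reference: W2−W1 = (245, -170, +0.01); W3−W1 = (-65, 130, +0.05).
Determinant of the coordinate differences = 245·130 − (-65)·(-170) = 20800.
∂h/∂x = [(+0.01)·130 − (+0.05)·(-170)] / 20800 = +0.0004712
∂h/∂y = [245·(+0.05) − (-65)·(+0.01)] / 20800 = +0.0006202
|∇h| = √(0.0004712² + 0.0006202²) = 0.0007789
Seepage velocity v = K·i/n = 3.9 × 0.0007789 / 0.06 = 0.05063 m/day.
t = 1000 / 0.05063 = 1.975e+04 days = 54.1 years.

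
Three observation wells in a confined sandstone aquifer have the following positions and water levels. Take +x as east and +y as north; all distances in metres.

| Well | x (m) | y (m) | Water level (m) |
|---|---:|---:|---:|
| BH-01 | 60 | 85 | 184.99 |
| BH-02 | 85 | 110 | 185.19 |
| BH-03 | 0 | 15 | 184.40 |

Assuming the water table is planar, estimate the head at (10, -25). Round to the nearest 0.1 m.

With h = a·x + b·y + c and BH-01 as origin, the differences give:
  25·a + 25·b = +0.20
  (-60)·a + (-70)·b = -0.59
Eliminate b (×(-70) and ×25, subtract): -250·a = 0.750 → a = ∂h/∂x = -0.003000
Back-substitute: b = ∂h/∂y = +0.01100.
h(10, -25) = 184.99 + (-0.003000)·(-50) + (+0.01100)·(-110) = 184.99 +0.150 -1.210 = 183.930 m.

183.9 m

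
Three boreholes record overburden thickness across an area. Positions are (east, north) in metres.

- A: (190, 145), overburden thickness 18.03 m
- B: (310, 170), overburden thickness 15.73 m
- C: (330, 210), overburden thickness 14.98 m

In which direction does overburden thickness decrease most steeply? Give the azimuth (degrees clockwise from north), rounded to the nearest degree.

059°

Taking A as reference: B−A = (120, 25, -2.30); C−A = (140, 65, -3.05).
Solve a·Δx + b·Δy = Δd: det = 120·65 − 140·25 = 4300.
∂d/∂x = [(-2.30)·65 − (-3.05)·25] / 4300 = -0.01703
∂d/∂y = [120·(-3.05) − 140·(-2.30)] / 4300 = -0.01023
Steepest decrease is along −∇f: components (+0.01703 E, +0.01023 N).
Azimuth = atan2(+0.01703, +0.01023) = 59.0° ≈ 059°.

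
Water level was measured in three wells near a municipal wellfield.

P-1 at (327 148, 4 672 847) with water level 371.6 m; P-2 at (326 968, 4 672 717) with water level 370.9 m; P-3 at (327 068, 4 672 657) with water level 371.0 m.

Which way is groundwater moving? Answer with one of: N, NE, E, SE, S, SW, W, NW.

SW

Differences from P-1: to P-2 (Δx, Δy, Δh) = (-180, -130, -0.7); to P-3 = (-80, -190, -0.6).
Determinant of the coordinate differences = (-180)·(-190) − (-80)·(-130) = 23800.
∂h/∂x = [(-0.7)·(-190) − (-0.6)·(-130)] / 23800 = +0.002311
∂h/∂y = [(-180)·(-0.6) − (-80)·(-0.7)] / 23800 = +0.002185
Flow = −∇h = (-0.002311 east, -0.002185 north), which points southwest.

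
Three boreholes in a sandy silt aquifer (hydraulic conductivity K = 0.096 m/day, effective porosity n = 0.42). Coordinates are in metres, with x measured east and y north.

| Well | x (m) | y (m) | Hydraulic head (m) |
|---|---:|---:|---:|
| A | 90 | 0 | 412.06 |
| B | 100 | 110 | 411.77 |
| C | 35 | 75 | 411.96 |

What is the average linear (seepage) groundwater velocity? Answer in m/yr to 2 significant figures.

0.25 m/yr

Taking A as reference: B−A = (10, 110, -0.29); C−A = (-55, 75, -0.10).
Determinant of the coordinate differences = 10·75 − (-55)·110 = 6800.
∂h/∂x = [(-0.29)·75 − (-0.10)·110] / 6800 = -0.001581
∂h/∂y = [10·(-0.10) − (-55)·(-0.29)] / 6800 = -0.002493
|∇h| = √(-0.001581² + -0.002493²) = 0.002952
Seepage velocity v = K·i/n = 0.096 × 0.002952 / 0.42 = 0.0006747 m/day = 0.2464 m/yr.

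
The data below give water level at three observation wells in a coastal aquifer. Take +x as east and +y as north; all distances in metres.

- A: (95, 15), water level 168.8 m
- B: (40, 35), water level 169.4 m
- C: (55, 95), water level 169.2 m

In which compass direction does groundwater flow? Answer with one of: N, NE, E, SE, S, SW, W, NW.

Taking A as reference: B−A = (-55, 20, +0.6); C−A = (-40, 80, +0.4).
Determinant of the coordinate differences = (-55)·80 − (-40)·20 = -3600.
∂h/∂x = [(+0.6)·80 − (+0.4)·20] / -3600 = -0.01111
∂h/∂y = [(-55)·(+0.4) − (-40)·(+0.6)] / -3600 = -0.0005556
Flow = −∇h = (+0.01111 east, +0.0005556 north), which points east.

E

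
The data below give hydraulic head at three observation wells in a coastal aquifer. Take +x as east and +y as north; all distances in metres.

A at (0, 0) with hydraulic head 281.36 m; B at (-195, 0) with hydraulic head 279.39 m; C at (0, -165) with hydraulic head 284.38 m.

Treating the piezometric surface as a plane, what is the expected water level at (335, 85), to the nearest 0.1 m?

∂h/∂x = (279.39 − 281.36) / (-195 − 0) = +0.01010
∂h/∂y = (284.38 − 281.36) / (-165 − 0) = -0.01830
h(335, 85) = 281.36 + (+0.01010)·(335) + (-0.01830)·(85) = 281.36 +3.384 -1.556 = 283.189 m.

283.2 m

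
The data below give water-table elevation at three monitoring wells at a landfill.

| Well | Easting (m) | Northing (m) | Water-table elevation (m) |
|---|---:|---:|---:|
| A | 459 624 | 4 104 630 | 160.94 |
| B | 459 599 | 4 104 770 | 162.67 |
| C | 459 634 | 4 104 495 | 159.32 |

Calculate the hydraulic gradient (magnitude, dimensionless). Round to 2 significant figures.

0.012

Three-point gradient (reference A): Δ to B = (-25, 140, +1.73), Δ to C = (10, -135, -1.62).
∂h/∂x = -0.003418, ∂h/∂y = +0.01175 (det = 1975).
|∇h| = √(-0.003418² + 0.01175²) = 0.01224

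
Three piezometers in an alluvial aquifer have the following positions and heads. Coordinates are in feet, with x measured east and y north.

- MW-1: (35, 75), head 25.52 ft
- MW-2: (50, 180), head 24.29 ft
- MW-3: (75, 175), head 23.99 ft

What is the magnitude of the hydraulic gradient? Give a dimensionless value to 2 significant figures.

Differences from MW-1: to MW-2 (Δx, Δy, Δh) = (15, 105, -1.23); to MW-3 = (40, 100, -1.53).
Determinant of the coordinate differences = 15·100 − 40·105 = -2700.
∂h/∂x = [(-1.23)·100 − (-1.53)·105] / -2700 = -0.01394
∂h/∂y = [15·(-1.53) − 40·(-1.23)] / -2700 = -0.009722
|∇h| = √(-0.01394² + -0.009722²) = 0.017

0.017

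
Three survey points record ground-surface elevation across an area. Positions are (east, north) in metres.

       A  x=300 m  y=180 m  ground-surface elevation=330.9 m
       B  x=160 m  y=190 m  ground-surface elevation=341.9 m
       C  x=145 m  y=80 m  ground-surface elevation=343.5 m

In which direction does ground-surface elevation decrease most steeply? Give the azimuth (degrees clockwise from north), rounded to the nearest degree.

087°

Taking A as reference: B−A = (-140, 10, +11.0); C−A = (-155, -100, +12.6).
Determinant of the coordinate differences = (-140)·(-100) − (-155)·10 = 15550.
∂z/∂x = [(+11.0)·(-100) − (+12.6)·10] / 15550 = -0.07884
∂z/∂y = [(-140)·(+12.6) − (-155)·(+11.0)] / 15550 = -0.003794
Steepest decrease is along −∇f: components (+0.07884 E, +0.003794 N).
Azimuth = atan2(+0.07884, +0.003794) = 87.2° ≈ 087°.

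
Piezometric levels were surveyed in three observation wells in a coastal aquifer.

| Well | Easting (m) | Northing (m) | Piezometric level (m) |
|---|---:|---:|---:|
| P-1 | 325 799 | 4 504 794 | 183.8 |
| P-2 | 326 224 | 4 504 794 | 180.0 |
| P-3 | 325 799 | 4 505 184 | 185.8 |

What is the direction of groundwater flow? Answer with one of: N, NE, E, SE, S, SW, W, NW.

∂h/∂x = (180.0 − 183.8) / (326224 − 325799) = -0.008941
∂h/∂y = (185.8 − 183.8) / (4505184 − 4504794) = +0.005128
Flow = −∇h = (+0.008941 east, -0.005128 north), which points southeast.

SE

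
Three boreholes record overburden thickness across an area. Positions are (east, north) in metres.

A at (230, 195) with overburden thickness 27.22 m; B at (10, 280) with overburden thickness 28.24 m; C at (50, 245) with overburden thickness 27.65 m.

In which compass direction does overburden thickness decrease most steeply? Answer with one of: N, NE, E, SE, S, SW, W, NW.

Three-point gradient (reference A): Δ to B = (-220, 85, +1.02), Δ to C = (-180, 50, +0.43).
∂d/∂x = +0.003360, ∂d/∂y = +0.02070 (det = 4300).
Steepest decrease is along −∇f = (-0.003360 E, -0.02070 N) → south.

S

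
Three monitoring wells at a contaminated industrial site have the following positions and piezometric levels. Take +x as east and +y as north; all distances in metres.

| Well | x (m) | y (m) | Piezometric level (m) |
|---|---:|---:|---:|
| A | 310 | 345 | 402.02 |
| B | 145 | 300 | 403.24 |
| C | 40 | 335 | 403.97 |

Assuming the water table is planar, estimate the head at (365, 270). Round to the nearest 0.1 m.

401.7 m

Differences from A: to B (Δx, Δy, Δh) = (-165, -45, +1.22); to C = (-270, -10, +1.95).
Solve a·Δx + b·Δy = Δh: det = (-165)·(-10) − (-270)·(-45) = -10500.
∂h/∂x = [(+1.22)·(-10) − (+1.95)·(-45)] / -10500 = -0.007195
∂h/∂y = [(-165)·(+1.95) − (-270)·(+1.22)] / -10500 = -0.0007286
h(365, 270) = 402.02 + (-0.007195)·(55) + (-0.0007286)·(-75) = 402.02 -0.396 +0.055 = 401.679 m.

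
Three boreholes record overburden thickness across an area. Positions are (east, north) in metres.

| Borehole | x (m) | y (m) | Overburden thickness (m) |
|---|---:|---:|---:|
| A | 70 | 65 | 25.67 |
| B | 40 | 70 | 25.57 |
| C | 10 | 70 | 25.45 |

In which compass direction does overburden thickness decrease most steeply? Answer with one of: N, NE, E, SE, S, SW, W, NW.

Differences from A: to B (Δx, Δy, Δh) = (-30, 5, -0.10); to C = (-60, 5, -0.22).
Solve a·Δx + b·Δy = Δd: det = (-30)·5 − (-60)·5 = 150.
∂d/∂x = [(-0.10)·5 − (-0.22)·5] / 150 = +0.004000
∂d/∂y = [(-30)·(-0.22) − (-60)·(-0.10)] / 150 = +0.004000
Steepest decrease is along −∇f = (-0.004000 E, -0.004000 N) → southwest.

SW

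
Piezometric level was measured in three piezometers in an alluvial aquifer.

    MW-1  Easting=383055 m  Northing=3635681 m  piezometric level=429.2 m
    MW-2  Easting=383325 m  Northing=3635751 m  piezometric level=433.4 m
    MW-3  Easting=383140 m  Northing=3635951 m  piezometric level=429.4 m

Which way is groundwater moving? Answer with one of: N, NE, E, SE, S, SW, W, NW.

W

Differences from MW-1: to MW-2 (Δx, Δy, Δh) = (270, 70, +4.2); to MW-3 = (85, 270, +0.2).
Determinant of the coordinate differences = 270·270 − 85·70 = 66950.
∂h/∂x = [(+4.2)·270 − (+0.2)·70] / 66950 = +0.01673
∂h/∂y = [270·(+0.2) − 85·(+4.2)] / 66950 = -0.004526
Flow = −∇h = (-0.01673 east, +0.004526 north), which points west.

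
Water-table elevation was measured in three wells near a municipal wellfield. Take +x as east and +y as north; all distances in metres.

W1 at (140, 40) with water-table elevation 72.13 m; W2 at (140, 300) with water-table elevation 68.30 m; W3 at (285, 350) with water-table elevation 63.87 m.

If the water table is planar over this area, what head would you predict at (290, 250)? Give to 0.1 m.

65.2 m

Differences from W1: to W2 (Δx, Δy, Δh) = (0, 260, -3.83); to W3 = (145, 310, -8.26).
Solve a·Δx + b·Δy = Δh: det = 0·310 − 145·260 = -37700.
∂h/∂x = [(-3.83)·310 − (-8.26)·260] / -37700 = -0.02547
∂h/∂y = [0·(-8.26) − 145·(-3.83)] / -37700 = -0.01473
h(290, 250) = 72.13 + (-0.02547)·(150) + (-0.01473)·(210) = 72.13 -3.821 -3.093 = 65.216 m.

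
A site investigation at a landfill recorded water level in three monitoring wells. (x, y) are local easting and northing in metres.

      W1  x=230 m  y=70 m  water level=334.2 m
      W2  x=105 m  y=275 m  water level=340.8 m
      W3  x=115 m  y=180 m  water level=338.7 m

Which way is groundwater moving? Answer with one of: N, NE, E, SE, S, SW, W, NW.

With h = a·x + b·y + c and W1 as origin, the differences give:
  (-125)·a + 205·b = +6.6
  (-115)·a + 110·b = +4.5
Eliminate b (×110 and ×205, subtract): 9825·a = -196.50 → a = ∂h/∂x = -0.02000
Back-substitute: b = ∂h/∂y = +0.02000.
Flow = −∇h = (+0.02000 east, -0.02000 north), which points southeast.

SE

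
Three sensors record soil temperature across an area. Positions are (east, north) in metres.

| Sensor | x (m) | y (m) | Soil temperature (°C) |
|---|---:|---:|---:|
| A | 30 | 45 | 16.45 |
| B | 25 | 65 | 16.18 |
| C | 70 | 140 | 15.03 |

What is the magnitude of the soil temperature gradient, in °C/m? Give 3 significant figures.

Three-point gradient (reference A): Δ to B = (-5, 20, -0.27), Δ to C = (40, 95, -1.42).
∂T/∂x = -0.002157, ∂T/∂y = -0.01404 (det = -1275).
|∇f| = √(-0.002157² + -0.01404²) = 0.0142 °C/m

0.0142 °C/m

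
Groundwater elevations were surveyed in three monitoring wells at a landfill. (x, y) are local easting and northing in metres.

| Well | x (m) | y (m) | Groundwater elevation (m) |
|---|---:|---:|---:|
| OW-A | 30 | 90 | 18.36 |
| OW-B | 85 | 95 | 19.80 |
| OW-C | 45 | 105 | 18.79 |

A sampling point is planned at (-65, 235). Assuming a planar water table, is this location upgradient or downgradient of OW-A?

downgradient

Taking OW-A as reference: OW-B−OW-A = (55, 5, +1.44); OW-C−OW-A = (15, 15, +0.43).
Solve a·Δx + b·Δy = Δh: det = 55·15 − 15·5 = 750.
∂h/∂x = [(+1.44)·15 − (+0.43)·5] / 750 = +0.02593
∂h/∂y = [55·(+0.43) − 15·(+1.44)] / 750 = +0.002733
Head at (-65, 235) = 18.36 + (+0.02593)·(-95) + (+0.002733)·(145) = 16.29 m.
That is lower than the 18.36 m at OW-A, so the point is downgradient.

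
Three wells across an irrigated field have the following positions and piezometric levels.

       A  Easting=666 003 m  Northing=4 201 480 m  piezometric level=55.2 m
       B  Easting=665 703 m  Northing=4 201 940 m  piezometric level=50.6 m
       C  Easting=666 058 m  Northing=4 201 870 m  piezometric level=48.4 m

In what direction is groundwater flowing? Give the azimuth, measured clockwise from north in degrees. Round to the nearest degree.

Taking A as reference: B−A = (-300, 460, -4.6); C−A = (55, 390, -6.8).
Determinant of the coordinate differences = (-300)·390 − 55·460 = -142300.
∂h/∂x = [(-4.6)·390 − (-6.8)·460] / -142300 = -0.009375
∂h/∂y = [(-300)·(-6.8) − 55·(-4.6)] / -142300 = -0.01611
Flow direction (−∇h) has components (+0.009375 E, +0.01611 N).
Azimuth = atan2(E, N) = atan2(+0.009375, +0.01611) = 30.2° ≈ 030°.

030°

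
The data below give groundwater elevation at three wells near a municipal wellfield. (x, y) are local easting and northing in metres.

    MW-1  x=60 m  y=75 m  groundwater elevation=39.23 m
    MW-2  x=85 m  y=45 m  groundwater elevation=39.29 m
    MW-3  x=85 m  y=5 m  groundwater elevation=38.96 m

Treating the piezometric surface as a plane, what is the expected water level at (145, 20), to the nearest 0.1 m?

39.8 m

Differences from MW-1: to MW-2 (Δx, Δy, Δh) = (25, -30, +0.06); to MW-3 = (25, -70, -0.27).
Determinant of the coordinate differences = 25·(-70) − 25·(-30) = -1000.
∂h/∂x = [(+0.06)·(-70) − (-0.27)·(-30)] / -1000 = +0.01230
∂h/∂y = [25·(-0.27) − 25·(+0.06)] / -1000 = +0.008250
h(145, 20) = 39.23 + (+0.01230)·(85) + (+0.008250)·(-55) = 39.23 +1.046 -0.454 = 39.822 m.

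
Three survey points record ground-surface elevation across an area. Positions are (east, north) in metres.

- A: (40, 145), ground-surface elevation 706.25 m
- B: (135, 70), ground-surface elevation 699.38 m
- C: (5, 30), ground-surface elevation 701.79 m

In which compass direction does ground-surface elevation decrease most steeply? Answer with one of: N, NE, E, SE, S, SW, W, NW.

SE

Differences from A: to B (Δx, Δy, Δh) = (95, -75, -6.87); to C = (-35, -115, -4.46).
Determinant of the coordinate differences = 95·(-115) − (-35)·(-75) = -13550.
∂z/∂x = [(-6.87)·(-115) − (-4.46)·(-75)] / -13550 = -0.03362
∂z/∂y = [95·(-4.46) − (-35)·(-6.87)] / -13550 = +0.04901
Steepest decrease is along −∇f = (+0.03362 E, -0.04901 N) → southeast.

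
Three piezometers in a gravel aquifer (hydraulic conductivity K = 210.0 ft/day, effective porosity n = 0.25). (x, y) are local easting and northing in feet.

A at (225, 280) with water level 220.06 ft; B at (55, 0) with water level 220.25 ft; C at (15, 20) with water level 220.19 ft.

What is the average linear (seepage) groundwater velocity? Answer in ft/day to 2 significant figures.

1.3 ft/day

With h = a·x + b·y + c and A as origin, the differences give:
  (-170)·a + (-280)·b = +0.19
  (-210)·a + (-260)·b = +0.13
Eliminate b (×(-260) and ×(-280), subtract): -14600·a = -13.000 → a = ∂h/∂x = +0.0008904
Back-substitute: b = ∂h/∂y = -0.001219.
|∇h| = √(0.0008904² + -0.001219²) = 0.00151
Seepage velocity v = K·i/n = 210.0 × 0.00151 / 0.25 = 1.268 ft/day.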